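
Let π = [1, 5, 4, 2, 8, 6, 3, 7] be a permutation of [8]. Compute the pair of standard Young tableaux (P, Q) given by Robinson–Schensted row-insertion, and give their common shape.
P = [1, 2, 3, 7] / [4, 6] / [5, 8];  Q = [1, 2, 5, 8] / [3, 6] / [4, 7];  common shape = (4, 2, 2)

Row-insert the values π_1, π_2, … into P one at a time, bumping the leftmost entry strictly greater than the inserted value down to the next row. The recording tableau Q records, in position (i, j), the step at which that cell was added to P.
  Insert 1 (step 1): P = [1];  Q = [1]
  Insert 5 (step 2): P = [1, 5];  Q = [1, 2]
  Insert 4 (step 3): P = [1, 4] / [5];  Q = [1, 2] / [3]
  Insert 2 (step 4): P = [1, 2] / [4] / [5];  Q = [1, 2] / [3] / [4]
  Insert 8 (step 5): P = [1, 2, 8] / [4] / [5];  Q = [1, 2, 5] / [3] / [4]
  Insert 6 (step 6): P = [1, 2, 6] / [4, 8] / [5];  Q = [1, 2, 5] / [3, 6] / [4]
  Insert 3 (step 7): P = [1, 2, 3] / [4, 6] / [5, 8];  Q = [1, 2, 5] / [3, 6] / [4, 7]
  Insert 7 (step 8): P = [1, 2, 3, 7] / [4, 6] / [5, 8];  Q = [1, 2, 5, 8] / [3, 6] / [4, 7]
Final shape: (4, 2, 2).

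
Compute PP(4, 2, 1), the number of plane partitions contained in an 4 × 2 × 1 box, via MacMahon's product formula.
PP(4, 2, 1) = 15

Evaluate the triple product over i = 1..4, j = 1..2, k = 1..1. The factors are (2/1) · (3/2) · (3/2) · (4/3) · (4/3) · (5/4) · (5/4) · (6/5). The numerators and denominators telescope so the product is an integer; carrying out the multiplication exactly gives PP(4, 2, 1) = 15.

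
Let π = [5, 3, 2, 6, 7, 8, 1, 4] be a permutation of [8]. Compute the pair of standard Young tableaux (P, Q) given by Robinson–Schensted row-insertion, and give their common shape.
P = [1, 4, 7, 8] / [2, 6] / [3] / [5];  Q = [1, 4, 5, 6] / [2, 8] / [3] / [7];  common shape = (4, 2, 1, 1)

Row-insert the values π_1, π_2, … into P one at a time, bumping the leftmost entry strictly greater than the inserted value down to the next row. The recording tableau Q records, in position (i, j), the step at which that cell was added to P.
  Insert 5 (step 1): P = [5];  Q = [1]
  Insert 3 (step 2): P = [3] / [5];  Q = [1] / [2]
  Insert 2 (step 3): P = [2] / [3] / [5];  Q = [1] / [2] / [3]
  Insert 6 (step 4): P = [2, 6] / [3] / [5];  Q = [1, 4] / [2] / [3]
  Insert 7 (step 5): P = [2, 6, 7] / [3] / [5];  Q = [1, 4, 5] / [2] / [3]
  Insert 8 (step 6): P = [2, 6, 7, 8] / [3] / [5];  Q = [1, 4, 5, 6] / [2] / [3]
  Insert 1 (step 7): P = [1, 6, 7, 8] / [2] / [3] / [5];  Q = [1, 4, 5, 6] / [2] / [3] / [7]
  Insert 4 (step 8): P = [1, 4, 7, 8] / [2, 6] / [3] / [5];  Q = [1, 4, 5, 6] / [2, 8] / [3] / [7]
Final shape: (4, 2, 1, 1).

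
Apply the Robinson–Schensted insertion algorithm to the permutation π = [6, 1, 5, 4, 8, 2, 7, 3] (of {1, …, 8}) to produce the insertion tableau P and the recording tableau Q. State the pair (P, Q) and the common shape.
P = [1, 2, 3] / [4, 7] / [5, 8] / [6];  Q = [1, 3, 5] / [2, 7] / [4, 8] / [6];  common shape = (3, 2, 2, 1)

Row-insert the values π_1, π_2, … into P one at a time, bumping the leftmost entry strictly greater than the inserted value down to the next row. The recording tableau Q records, in position (i, j), the step at which that cell was added to P.
  Insert 6 (step 1): P = [6];  Q = [1]
  Insert 1 (step 2): P = [1] / [6];  Q = [1] / [2]
  Insert 5 (step 3): P = [1, 5] / [6];  Q = [1, 3] / [2]
  Insert 4 (step 4): P = [1, 4] / [5] / [6];  Q = [1, 3] / [2] / [4]
  Insert 8 (step 5): P = [1, 4, 8] / [5] / [6];  Q = [1, 3, 5] / [2] / [4]
  Insert 2 (step 6): P = [1, 2, 8] / [4] / [5] / [6];  Q = [1, 3, 5] / [2] / [4] / [6]
  Insert 7 (step 7): P = [1, 2, 7] / [4, 8] / [5] / [6];  Q = [1, 3, 5] / [2, 7] / [4] / [6]
  Insert 3 (step 8): P = [1, 2, 3] / [4, 7] / [5, 8] / [6];  Q = [1, 3, 5] / [2, 7] / [4, 8] / [6]
Final shape: (3, 2, 2, 1).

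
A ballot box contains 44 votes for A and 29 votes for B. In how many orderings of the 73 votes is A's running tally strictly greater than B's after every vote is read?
Strict-lead orderings = 39079497643281118800

Total orderings of the 73 votes with 44 for A: C(73, 44) = 190186888530634778160. By the Bertrand ballot formula (Cycle Lemma / reflection principle), the number of orderings in which A is strictly ahead of B throughout is (p − q)/(p + q) · C(p + q, p) = (44 − 29)/(44 + 29) · 190186888530634778160 = 39079497643281118800.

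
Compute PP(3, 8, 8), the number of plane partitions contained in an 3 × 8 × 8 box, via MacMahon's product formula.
PP(3, 8, 8) = 33803832920

Evaluate the triple product over i = 1..3, j = 1..8, k = 1..8. The factors are (2/1) · (3/2) · (4/3) · (5/4) · (6/5) · (7/6) · (8/7) · (9/8) · … (192 factors total). The numerators and denominators telescope so the product is an integer; carrying out the multiplication exactly gives PP(3, 8, 8) = 33803832920.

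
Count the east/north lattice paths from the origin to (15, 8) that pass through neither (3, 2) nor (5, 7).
Number of paths = 298272

Inclusion–exclusion. Total paths: C(23, 15) = 490314. Through P₁: C(5, 3)·C(18, 12) = 185640. Through P₂: C(12, 5)·C(11, 10) = 8712. Since P₁ is strictly southwest of P₂, a monotone path through both must visit P₁ then P₂; paths through both = C(5, 3)·C(7, 2)·C(11, 10) = 2310. Avoid both = 490314 − 185640 − 8712 + 2310 = 298272.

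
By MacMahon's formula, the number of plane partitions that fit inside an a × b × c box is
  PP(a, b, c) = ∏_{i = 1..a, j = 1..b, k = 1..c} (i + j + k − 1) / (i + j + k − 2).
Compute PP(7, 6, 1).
PP(7, 6, 1) = 1716

Evaluate the triple product over i = 1..7, j = 1..6, k = 1..1. The factors are (2/1) · (3/2) · (4/3) · (5/4) · (6/5) · (7/6) · (3/2) · (4/3) · … (42 factors total). The numerators and denominators telescope so the product is an integer; carrying out the multiplication exactly gives PP(7, 6, 1) = 1716.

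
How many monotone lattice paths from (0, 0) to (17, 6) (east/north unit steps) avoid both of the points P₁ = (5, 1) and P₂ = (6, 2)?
Number of paths = 41979

Inclusion–exclusion. Total paths: C(23, 17) = 100947. Through P₁: C(6, 5)·C(17, 12) = 37128. Through P₂: C(8, 6)·C(15, 11) = 38220. Since P₁ is strictly southwest of P₂, a monotone path through both must visit P₁ then P₂; paths through both = C(6, 5)·C(2, 1)·C(15, 11) = 16380. Avoid both = 100947 − 37128 − 38220 + 16380 = 41979.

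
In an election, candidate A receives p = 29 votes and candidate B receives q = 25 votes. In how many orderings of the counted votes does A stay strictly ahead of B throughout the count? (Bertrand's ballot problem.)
Strict-lead orderings = 124680849918352

Total orderings of the 54 votes with 29 for A: C(54, 29) = 1683191473897752. By the Bertrand ballot formula (Cycle Lemma / reflection principle), the number of orderings in which A is strictly ahead of B throughout is (p − q)/(p + q) · C(p + q, p) = (29 − 25)/(29 + 25) · 1683191473897752 = 124680849918352.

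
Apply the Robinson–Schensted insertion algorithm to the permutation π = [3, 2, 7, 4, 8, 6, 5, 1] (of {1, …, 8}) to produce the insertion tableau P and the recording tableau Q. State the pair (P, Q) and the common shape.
P = [1, 4, 5] / [2, 6, 8] / [3] / [7];  Q = [1, 3, 5] / [2, 4, 6] / [7] / [8];  common shape = (3, 3, 1, 1)

Row-insert the values π_1, π_2, … into P one at a time, bumping the leftmost entry strictly greater than the inserted value down to the next row. The recording tableau Q records, in position (i, j), the step at which that cell was added to P.
  Insert 3 (step 1): P = [3];  Q = [1]
  Insert 2 (step 2): P = [2] / [3];  Q = [1] / [2]
  Insert 7 (step 3): P = [2, 7] / [3];  Q = [1, 3] / [2]
  Insert 4 (step 4): P = [2, 4] / [3, 7];  Q = [1, 3] / [2, 4]
  Insert 8 (step 5): P = [2, 4, 8] / [3, 7];  Q = [1, 3, 5] / [2, 4]
  Insert 6 (step 6): P = [2, 4, 6] / [3, 7, 8];  Q = [1, 3, 5] / [2, 4, 6]
  Insert 5 (step 7): P = [2, 4, 5] / [3, 6, 8] / [7];  Q = [1, 3, 5] / [2, 4, 6] / [7]
  Insert 1 (step 8): P = [1, 4, 5] / [2, 6, 8] / [3] / [7];  Q = [1, 3, 5] / [2, 4, 6] / [7] / [8]
Final shape: (3, 3, 1, 1).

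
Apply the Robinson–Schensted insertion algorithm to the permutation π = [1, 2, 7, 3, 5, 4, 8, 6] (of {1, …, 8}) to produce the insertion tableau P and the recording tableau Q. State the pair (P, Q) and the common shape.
P = [1, 2, 3, 4, 6] / [5, 8] / [7];  Q = [1, 2, 3, 5, 7] / [4, 8] / [6];  common shape = (5, 2, 1)

Row-insert the values π_1, π_2, … into P one at a time, bumping the leftmost entry strictly greater than the inserted value down to the next row. The recording tableau Q records, in position (i, j), the step at which that cell was added to P.
  Insert 1 (step 1): P = [1];  Q = [1]
  Insert 2 (step 2): P = [1, 2];  Q = [1, 2]
  Insert 7 (step 3): P = [1, 2, 7];  Q = [1, 2, 3]
  Insert 3 (step 4): P = [1, 2, 3] / [7];  Q = [1, 2, 3] / [4]
  Insert 5 (step 5): P = [1, 2, 3, 5] / [7];  Q = [1, 2, 3, 5] / [4]
  Insert 4 (step 6): P = [1, 2, 3, 4] / [5] / [7];  Q = [1, 2, 3, 5] / [4] / [6]
  Insert 8 (step 7): P = [1, 2, 3, 4, 8] / [5] / [7];  Q = [1, 2, 3, 5, 7] / [4] / [6]
  Insert 6 (step 8): P = [1, 2, 3, 4, 6] / [5, 8] / [7];  Q = [1, 2, 3, 5, 7] / [4, 8] / [6]
Final shape: (5, 2, 1).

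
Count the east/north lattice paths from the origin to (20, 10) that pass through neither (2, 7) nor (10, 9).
Number of paths = 28998797

Inclusion–exclusion. Total paths: C(30, 20) = 30045015. Through P₁: C(9, 2)·C(21, 18) = 47880. Through P₂: C(19, 10)·C(11, 10) = 1016158. Since P₁ is strictly southwest of P₂, a monotone path through both must visit P₁ then P₂; paths through both = C(9, 2)·C(10, 8)·C(11, 10) = 17820. Avoid both = 30045015 − 47880 − 1016158 + 17820 = 28998797.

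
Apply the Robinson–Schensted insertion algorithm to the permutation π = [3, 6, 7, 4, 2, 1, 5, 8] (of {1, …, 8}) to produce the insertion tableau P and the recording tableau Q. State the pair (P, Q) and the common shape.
P = [1, 4, 5, 8] / [2, 7] / [3] / [6];  Q = [1, 2, 3, 8] / [4, 7] / [5] / [6];  common shape = (4, 2, 1, 1)

Row-insert the values π_1, π_2, … into P one at a time, bumping the leftmost entry strictly greater than the inserted value down to the next row. The recording tableau Q records, in position (i, j), the step at which that cell was added to P.
  Insert 3 (step 1): P = [3];  Q = [1]
  Insert 6 (step 2): P = [3, 6];  Q = [1, 2]
  Insert 7 (step 3): P = [3, 6, 7];  Q = [1, 2, 3]
  Insert 4 (step 4): P = [3, 4, 7] / [6];  Q = [1, 2, 3] / [4]
  Insert 2 (step 5): P = [2, 4, 7] / [3] / [6];  Q = [1, 2, 3] / [4] / [5]
  Insert 1 (step 6): P = [1, 4, 7] / [2] / [3] / [6];  Q = [1, 2, 3] / [4] / [5] / [6]
  Insert 5 (step 7): P = [1, 4, 5] / [2, 7] / [3] / [6];  Q = [1, 2, 3] / [4, 7] / [5] / [6]
  Insert 8 (step 8): P = [1, 4, 5, 8] / [2, 7] / [3] / [6];  Q = [1, 2, 3, 8] / [4, 7] / [5] / [6]
Final shape: (4, 2, 1, 1).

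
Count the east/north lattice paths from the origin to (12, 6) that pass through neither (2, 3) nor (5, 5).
Number of paths = 14488

Inclusion–exclusion. Total paths: C(18, 12) = 18564. Through P₁: C(5, 2)·C(13, 10) = 2860. Through P₂: C(10, 5)·C(8, 7) = 2016. Since P₁ is strictly southwest of P₂, a monotone path through both must visit P₁ then P₂; paths through both = C(5, 2)·C(5, 3)·C(8, 7) = 800. Avoid both = 18564 − 2860 − 2016 + 800 = 14488.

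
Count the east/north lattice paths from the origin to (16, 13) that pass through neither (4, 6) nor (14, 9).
Number of paths = 45925485

Inclusion–exclusion. Total paths: C(29, 16) = 67863915. Through P₁: C(10, 4)·C(19, 12) = 10581480. Through P₂: C(23, 14)·C(6, 2) = 12257850. Since P₁ is strictly southwest of P₂, a monotone path through both must visit P₁ then P₂; paths through both = C(10, 4)·C(13, 10)·C(6, 2) = 900900. Avoid both = 67863915 − 10581480 − 12257850 + 900900 = 45925485.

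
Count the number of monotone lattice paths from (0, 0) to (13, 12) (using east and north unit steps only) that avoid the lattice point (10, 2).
Number of paths = 5181424

Total paths from (0, 0) to (13, 12): C(25, 13) = 5200300. Paths through (10, 2): (paths (0, 0) → (10, 2)) × (paths (10, 2) → (13, 12)) = C(12, 10) · C(13, 3) = 66 · 286 = 18876. Avoidance count = 5200300 − 18876 = 5181424.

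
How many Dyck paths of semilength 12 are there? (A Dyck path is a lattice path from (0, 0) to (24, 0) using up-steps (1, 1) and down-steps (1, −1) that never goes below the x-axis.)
C_12 = 208012

These Dyck paths are counted by the Catalan number C_n = (1/(n + 1)) · C(2n, n). For n = 12: C_12 = (1/13) · C(24, 12) = 2704156/13 = 208012.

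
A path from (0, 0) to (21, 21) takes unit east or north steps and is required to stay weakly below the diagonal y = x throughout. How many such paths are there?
Number of paths = 24466267020

By the reflection principle (André's argument), the number of monotone paths to (21, 21) with n ≤ m that never go above y = x is C(42, 21) − C(42, 22) = 538257874440 − 513791607420 = 24466267020.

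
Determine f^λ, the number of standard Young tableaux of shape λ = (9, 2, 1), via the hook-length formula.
# SYT of shape (9, 2, 1) = 320

Hook-length formula: f^λ = n! / Π hook(c), product over all cells c of the Young diagram. For λ = (9, 2, 1), n = 12 boxes. Hook lengths by row (left-to-right, top-to-bottom): [11, 9, 7, 6, 5, 4, 3, 2, 1]; [3, 1]; [1]. Product of hooks = 1496880. So f^λ = 12! / 1496880 = 479001600 / 1496880 = 320.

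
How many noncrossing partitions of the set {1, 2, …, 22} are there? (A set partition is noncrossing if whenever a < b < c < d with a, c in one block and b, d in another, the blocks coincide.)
C_22 = 91482563640

These noncrossing partitions are counted by the Catalan number C_n = (1/(n + 1)) · C(2n, n). For n = 22: C_22 = (1/23) · C(44, 22) = 2104098963720/23 = 91482563640.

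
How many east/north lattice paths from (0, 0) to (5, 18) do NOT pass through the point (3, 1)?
Number of paths = 32965

Total paths from (0, 0) to (5, 18): C(23, 5) = 33649. Paths through (3, 1): (paths (0, 0) → (3, 1)) × (paths (3, 1) → (5, 18)) = C(4, 3) · C(19, 2) = 4 · 171 = 684. Avoidance count = 33649 − 684 = 32965.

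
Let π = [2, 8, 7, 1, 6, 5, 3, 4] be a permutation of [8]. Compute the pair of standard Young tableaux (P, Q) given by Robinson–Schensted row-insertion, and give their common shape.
P = [1, 3, 4] / [2, 5] / [6] / [7] / [8];  Q = [1, 2, 8] / [3, 5] / [4] / [6] / [7];  common shape = (3, 2, 1, 1, 1)

Row-insert the values π_1, π_2, … into P one at a time, bumping the leftmost entry strictly greater than the inserted value down to the next row. The recording tableau Q records, in position (i, j), the step at which that cell was added to P.
  Insert 2 (step 1): P = [2];  Q = [1]
  Insert 8 (step 2): P = [2, 8];  Q = [1, 2]
  Insert 7 (step 3): P = [2, 7] / [8];  Q = [1, 2] / [3]
  Insert 1 (step 4): P = [1, 7] / [2] / [8];  Q = [1, 2] / [3] / [4]
  Insert 6 (step 5): P = [1, 6] / [2, 7] / [8];  Q = [1, 2] / [3, 5] / [4]
  Insert 5 (step 6): P = [1, 5] / [2, 6] / [7] / [8];  Q = [1, 2] / [3, 5] / [4] / [6]
  Insert 3 (step 7): P = [1, 3] / [2, 5] / [6] / [7] / [8];  Q = [1, 2] / [3, 5] / [4] / [6] / [7]
  Insert 4 (step 8): P = [1, 3, 4] / [2, 5] / [6] / [7] / [8];  Q = [1, 2, 8] / [3, 5] / [4] / [6] / [7]
Final shape: (3, 2, 1, 1, 1).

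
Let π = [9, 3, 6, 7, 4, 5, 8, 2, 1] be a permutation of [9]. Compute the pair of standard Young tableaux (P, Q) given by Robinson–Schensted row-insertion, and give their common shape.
P = [1, 4, 5, 8] / [2, 7] / [3] / [6] / [9];  Q = [1, 3, 4, 7] / [2, 6] / [5] / [8] / [9];  common shape = (4, 2, 1, 1, 1)

Row-insert the values π_1, π_2, … into P one at a time, bumping the leftmost entry strictly greater than the inserted value down to the next row. The recording tableau Q records, in position (i, j), the step at which that cell was added to P.
  Insert 9 (step 1): P = [9];  Q = [1]
  Insert 3 (step 2): P = [3] / [9];  Q = [1] / [2]
  Insert 6 (step 3): P = [3, 6] / [9];  Q = [1, 3] / [2]
  Insert 7 (step 4): P = [3, 6, 7] / [9];  Q = [1, 3, 4] / [2]
  Insert 4 (step 5): P = [3, 4, 7] / [6] / [9];  Q = [1, 3, 4] / [2] / [5]
  Insert 5 (step 6): P = [3, 4, 5] / [6, 7] / [9];  Q = [1, 3, 4] / [2, 6] / [5]
  Insert 8 (step 7): P = [3, 4, 5, 8] / [6, 7] / [9];  Q = [1, 3, 4, 7] / [2, 6] / [5]
  Insert 2 (step 8): P = [2, 4, 5, 8] / [3, 7] / [6] / [9];  Q = [1, 3, 4, 7] / [2, 6] / [5] / [8]
  Insert 1 (step 9): P = [1, 4, 5, 8] / [2, 7] / [3] / [6] / [9];  Q = [1, 3, 4, 7] / [2, 6] / [5] / [8] / [9]
Final shape: (4, 2, 1, 1, 1).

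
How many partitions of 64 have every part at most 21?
p(64, parts ≤ 21) = 1433286

Use the recurrence p(n, m) = p(n, m−1) + p(n−m, m): either the largest part is < m (count p(n, m−1)) or the largest part is exactly m (remove one copy of m, count p(n−m, m)). With p(0, ·) = 1 this gives p(64, parts ≤ 21) = 1433286. (By conjugating Young diagrams, this also counts partitions of 64 into at most 21 parts.)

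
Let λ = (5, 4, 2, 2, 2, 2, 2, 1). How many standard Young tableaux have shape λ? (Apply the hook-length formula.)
# SYT of shape (5, 4, 2, 2, 2, 2, 2, 1) = 34918884

Hook-length formula: f^λ = n! / Π hook(c), product over all cells c of the Young diagram. For λ = (5, 4, 2, 2, 2, 2, 2, 1), n = 20 boxes. Hook lengths by row (left-to-right, top-to-bottom): [12, 10, 4, 3, 1]; [10, 8, 2, 1]; [7, 5]; [6, 4]; [5, 3]; [4, 2]; [3, 1]; [1]. Product of hooks = 69672960000. So f^λ = 20! / 69672960000 = 2432902008176640000 / 69672960000 = 34918884.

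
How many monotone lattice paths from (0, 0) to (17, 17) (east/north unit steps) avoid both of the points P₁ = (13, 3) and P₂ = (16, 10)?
Number of paths = 2289936340

Inclusion–exclusion. Total paths: C(34, 17) = 2333606220. Through P₁: C(16, 13)·C(18, 4) = 1713600. Through P₂: C(26, 16)·C(8, 1) = 42493880. Since P₁ is strictly southwest of P₂, a monotone path through both must visit P₁ then P₂; paths through both = C(16, 13)·C(10, 3)·C(8, 1) = 537600. Avoid both = 2333606220 − 1713600 − 42493880 + 537600 = 2289936340.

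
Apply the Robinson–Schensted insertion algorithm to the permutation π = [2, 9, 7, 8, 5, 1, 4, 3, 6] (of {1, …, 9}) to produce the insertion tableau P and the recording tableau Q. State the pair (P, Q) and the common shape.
P = [1, 3, 6] / [2, 4, 8] / [5] / [7] / [9];  Q = [1, 2, 4] / [3, 7, 9] / [5] / [6] / [8];  common shape = (3, 3, 1, 1, 1)

Row-insert the values π_1, π_2, … into P one at a time, bumping the leftmost entry strictly greater than the inserted value down to the next row. The recording tableau Q records, in position (i, j), the step at which that cell was added to P.
  Insert 2 (step 1): P = [2];  Q = [1]
  Insert 9 (step 2): P = [2, 9];  Q = [1, 2]
  Insert 7 (step 3): P = [2, 7] / [9];  Q = [1, 2] / [3]
  Insert 8 (step 4): P = [2, 7, 8] / [9];  Q = [1, 2, 4] / [3]
  Insert 5 (step 5): P = [2, 5, 8] / [7] / [9];  Q = [1, 2, 4] / [3] / [5]
  Insert 1 (step 6): P = [1, 5, 8] / [2] / [7] / [9];  Q = [1, 2, 4] / [3] / [5] / [6]
  Insert 4 (step 7): P = [1, 4, 8] / [2, 5] / [7] / [9];  Q = [1, 2, 4] / [3, 7] / [5] / [6]
  Insert 3 (step 8): P = [1, 3, 8] / [2, 4] / [5] / [7] / [9];  Q = [1, 2, 4] / [3, 7] / [5] / [6] / [8]
  Insert 6 (step 9): P = [1, 3, 6] / [2, 4, 8] / [5] / [7] / [9];  Q = [1, 2, 4] / [3, 7, 9] / [5] / [6] / [8]
Final shape: (3, 3, 1, 1, 1).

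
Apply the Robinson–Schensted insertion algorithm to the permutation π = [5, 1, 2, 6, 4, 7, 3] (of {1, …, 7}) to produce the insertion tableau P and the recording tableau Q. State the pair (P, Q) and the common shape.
P = [1, 2, 3, 7] / [4, 6] / [5];  Q = [1, 3, 4, 6] / [2, 5] / [7];  common shape = (4, 2, 1)

Row-insert the values π_1, π_2, … into P one at a time, bumping the leftmost entry strictly greater than the inserted value down to the next row. The recording tableau Q records, in position (i, j), the step at which that cell was added to P.
  Insert 5 (step 1): P = [5];  Q = [1]
  Insert 1 (step 2): P = [1] / [5];  Q = [1] / [2]
  Insert 2 (step 3): P = [1, 2] / [5];  Q = [1, 3] / [2]
  Insert 6 (step 4): P = [1, 2, 6] / [5];  Q = [1, 3, 4] / [2]
  Insert 4 (step 5): P = [1, 2, 4] / [5, 6];  Q = [1, 3, 4] / [2, 5]
  Insert 7 (step 6): P = [1, 2, 4, 7] / [5, 6];  Q = [1, 3, 4, 6] / [2, 5]
  Insert 3 (step 7): P = [1, 2, 3, 7] / [4, 6] / [5];  Q = [1, 3, 4, 6] / [2, 5] / [7]
Final shape: (4, 2, 1).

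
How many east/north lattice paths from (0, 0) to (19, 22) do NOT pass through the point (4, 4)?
Number of paths = 172061587800

Total paths from (0, 0) to (19, 22): C(41, 19) = 244662670200. Paths through (4, 4): (paths (0, 0) → (4, 4)) × (paths (4, 4) → (19, 22)) = C(8, 4) · C(33, 15) = 70 · 1037158320 = 72601082400. Avoidance count = 244662670200 − 72601082400 = 172061587800.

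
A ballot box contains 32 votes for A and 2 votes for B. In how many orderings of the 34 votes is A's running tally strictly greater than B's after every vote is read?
Strict-lead orderings = 495

Total orderings of the 34 votes with 32 for A: C(34, 32) = 561. By the Bertrand ballot formula (Cycle Lemma / reflection principle), the number of orderings in which A is strictly ahead of B throughout is (p − q)/(p + q) · C(p + q, p) = (32 − 2)/(32 + 2) · 561 = 495.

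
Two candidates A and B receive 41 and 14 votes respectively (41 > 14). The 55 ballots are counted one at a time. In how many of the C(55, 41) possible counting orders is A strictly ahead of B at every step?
Strict-lead orderings = 2137196768490

Total orderings of the 55 votes with 41 for A: C(55, 41) = 4353548972850. By the Bertrand ballot formula (Cycle Lemma / reflection principle), the number of orderings in which A is strictly ahead of B throughout is (p − q)/(p + q) · C(p + q, p) = (41 − 14)/(41 + 14) · 4353548972850 = 2137196768490.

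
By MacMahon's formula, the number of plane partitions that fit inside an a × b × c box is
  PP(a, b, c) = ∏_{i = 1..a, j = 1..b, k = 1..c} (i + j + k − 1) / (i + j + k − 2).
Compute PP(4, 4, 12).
PP(4, 4, 12) = 19571505408

Evaluate the triple product over i = 1..4, j = 1..4, k = 1..12. The factors are (2/1) · (3/2) · (4/3) · (5/4) · (6/5) · (7/6) · (8/7) · (9/8) · … (192 factors total). The numerators and denominators telescope so the product is an integer; carrying out the multiplication exactly gives PP(4, 4, 12) = 19571505408.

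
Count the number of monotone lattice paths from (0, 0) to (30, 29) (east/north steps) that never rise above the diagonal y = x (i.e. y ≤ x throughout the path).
Number of paths = 3814986502092304

By the reflection principle (André's argument), the number of monotone paths to (30, 29) with n ≤ m that never go above y = x is C(59, 30) − C(59, 31) = 59132290782430712 − 55317304280338408 = 3814986502092304.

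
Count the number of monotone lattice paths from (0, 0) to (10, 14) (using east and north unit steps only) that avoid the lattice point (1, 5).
Number of paths = 1669536

Total paths from (0, 0) to (10, 14): C(24, 10) = 1961256. Paths through (1, 5): (paths (0, 0) → (1, 5)) × (paths (1, 5) → (10, 14)) = C(6, 1) · C(18, 9) = 6 · 48620 = 291720. Avoidance count = 1961256 − 291720 = 1669536.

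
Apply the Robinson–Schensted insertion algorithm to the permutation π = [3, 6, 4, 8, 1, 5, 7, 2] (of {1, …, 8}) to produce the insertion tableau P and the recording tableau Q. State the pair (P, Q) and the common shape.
P = [1, 2, 5, 7] / [3, 4] / [6, 8];  Q = [1, 2, 4, 7] / [3, 6] / [5, 8];  common shape = (4, 2, 2)

Row-insert the values π_1, π_2, … into P one at a time, bumping the leftmost entry strictly greater than the inserted value down to the next row. The recording tableau Q records, in position (i, j), the step at which that cell was added to P.
  Insert 3 (step 1): P = [3];  Q = [1]
  Insert 6 (step 2): P = [3, 6];  Q = [1, 2]
  Insert 4 (step 3): P = [3, 4] / [6];  Q = [1, 2] / [3]
  Insert 8 (step 4): P = [3, 4, 8] / [6];  Q = [1, 2, 4] / [3]
  Insert 1 (step 5): P = [1, 4, 8] / [3] / [6];  Q = [1, 2, 4] / [3] / [5]
  Insert 5 (step 6): P = [1, 4, 5] / [3, 8] / [6];  Q = [1, 2, 4] / [3, 6] / [5]
  Insert 7 (step 7): P = [1, 4, 5, 7] / [3, 8] / [6];  Q = [1, 2, 4, 7] / [3, 6] / [5]
  Insert 2 (step 8): P = [1, 2, 5, 7] / [3, 4] / [6, 8];  Q = [1, 2, 4, 7] / [3, 6] / [5, 8]
Final shape: (4, 2, 2).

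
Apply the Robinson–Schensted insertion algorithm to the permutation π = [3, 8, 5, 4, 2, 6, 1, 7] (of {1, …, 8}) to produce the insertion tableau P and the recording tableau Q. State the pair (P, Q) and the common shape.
P = [1, 4, 6, 7] / [2] / [3] / [5] / [8];  Q = [1, 2, 6, 8] / [3] / [4] / [5] / [7];  common shape = (4, 1, 1, 1, 1)

Row-insert the values π_1, π_2, … into P one at a time, bumping the leftmost entry strictly greater than the inserted value down to the next row. The recording tableau Q records, in position (i, j), the step at which that cell was added to P.
  Insert 3 (step 1): P = [3];  Q = [1]
  Insert 8 (step 2): P = [3, 8];  Q = [1, 2]
  Insert 5 (step 3): P = [3, 5] / [8];  Q = [1, 2] / [3]
  Insert 4 (step 4): P = [3, 4] / [5] / [8];  Q = [1, 2] / [3] / [4]
  Insert 2 (step 5): P = [2, 4] / [3] / [5] / [8];  Q = [1, 2] / [3] / [4] / [5]
  Insert 6 (step 6): P = [2, 4, 6] / [3] / [5] / [8];  Q = [1, 2, 6] / [3] / [4] / [5]
  Insert 1 (step 7): P = [1, 4, 6] / [2] / [3] / [5] / [8];  Q = [1, 2, 6] / [3] / [4] / [5] / [7]
  Insert 7 (step 8): P = [1, 4, 6, 7] / [2] / [3] / [5] / [8];  Q = [1, 2, 6, 8] / [3] / [4] / [5] / [7]
Final shape: (4, 1, 1, 1, 1).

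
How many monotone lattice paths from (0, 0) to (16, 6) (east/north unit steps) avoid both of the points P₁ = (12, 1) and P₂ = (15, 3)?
Number of paths = 70231

Inclusion–exclusion. Total paths: C(22, 16) = 74613. Through P₁: C(13, 12)·C(9, 4) = 1638. Through P₂: C(18, 15)·C(4, 1) = 3264. Since P₁ is strictly southwest of P₂, a monotone path through both must visit P₁ then P₂; paths through both = C(13, 12)·C(5, 3)·C(4, 1) = 520. Avoid both = 74613 − 1638 − 3264 + 520 = 70231.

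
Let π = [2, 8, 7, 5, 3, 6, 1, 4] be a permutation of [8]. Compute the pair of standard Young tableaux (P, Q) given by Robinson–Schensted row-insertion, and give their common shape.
P = [1, 3, 4] / [2, 6] / [5] / [7] / [8];  Q = [1, 2, 6] / [3, 8] / [4] / [5] / [7];  common shape = (3, 2, 1, 1, 1)

Row-insert the values π_1, π_2, … into P one at a time, bumping the leftmost entry strictly greater than the inserted value down to the next row. The recording tableau Q records, in position (i, j), the step at which that cell was added to P.
  Insert 2 (step 1): P = [2];  Q = [1]
  Insert 8 (step 2): P = [2, 8];  Q = [1, 2]
  Insert 7 (step 3): P = [2, 7] / [8];  Q = [1, 2] / [3]
  Insert 5 (step 4): P = [2, 5] / [7] / [8];  Q = [1, 2] / [3] / [4]
  Insert 3 (step 5): P = [2, 3] / [5] / [7] / [8];  Q = [1, 2] / [3] / [4] / [5]
  Insert 6 (step 6): P = [2, 3, 6] / [5] / [7] / [8];  Q = [1, 2, 6] / [3] / [4] / [5]
  Insert 1 (step 7): P = [1, 3, 6] / [2] / [5] / [7] / [8];  Q = [1, 2, 6] / [3] / [4] / [5] / [7]
  Insert 4 (step 8): P = [1, 3, 4] / [2, 6] / [5] / [7] / [8];  Q = [1, 2, 6] / [3, 8] / [4] / [5] / [7]
Final shape: (3, 2, 1, 1, 1).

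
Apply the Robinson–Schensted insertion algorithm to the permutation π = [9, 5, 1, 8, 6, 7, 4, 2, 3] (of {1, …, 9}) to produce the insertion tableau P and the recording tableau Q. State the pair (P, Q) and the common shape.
P = [1, 2, 3] / [4, 6, 7] / [5] / [8] / [9];  Q = [1, 4, 6] / [2, 5, 9] / [3] / [7] / [8];  common shape = (3, 3, 1, 1, 1)

Row-insert the values π_1, π_2, … into P one at a time, bumping the leftmost entry strictly greater than the inserted value down to the next row. The recording tableau Q records, in position (i, j), the step at which that cell was added to P.
  Insert 9 (step 1): P = [9];  Q = [1]
  Insert 5 (step 2): P = [5] / [9];  Q = [1] / [2]
  Insert 1 (step 3): P = [1] / [5] / [9];  Q = [1] / [2] / [3]
  Insert 8 (step 4): P = [1, 8] / [5] / [9];  Q = [1, 4] / [2] / [3]
  Insert 6 (step 5): P = [1, 6] / [5, 8] / [9];  Q = [1, 4] / [2, 5] / [3]
  Insert 7 (step 6): P = [1, 6, 7] / [5, 8] / [9];  Q = [1, 4, 6] / [2, 5] / [3]
  Insert 4 (step 7): P = [1, 4, 7] / [5, 6] / [8] / [9];  Q = [1, 4, 6] / [2, 5] / [3] / [7]
  Insert 2 (step 8): P = [1, 2, 7] / [4, 6] / [5] / [8] / [9];  Q = [1, 4, 6] / [2, 5] / [3] / [7] / [8]
  Insert 3 (step 9): P = [1, 2, 3] / [4, 6, 7] / [5] / [8] / [9];  Q = [1, 4, 6] / [2, 5, 9] / [3] / [7] / [8]
Final shape: (3, 3, 1, 1, 1).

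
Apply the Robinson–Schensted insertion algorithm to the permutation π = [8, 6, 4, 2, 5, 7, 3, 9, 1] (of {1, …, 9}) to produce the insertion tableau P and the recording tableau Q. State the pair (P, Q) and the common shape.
P = [1, 3, 7, 9] / [2, 5] / [4] / [6] / [8];  Q = [1, 5, 6, 8] / [2, 7] / [3] / [4] / [9];  common shape = (4, 2, 1, 1, 1)

Row-insert the values π_1, π_2, … into P one at a time, bumping the leftmost entry strictly greater than the inserted value down to the next row. The recording tableau Q records, in position (i, j), the step at which that cell was added to P.
  Insert 8 (step 1): P = [8];  Q = [1]
  Insert 6 (step 2): P = [6] / [8];  Q = [1] / [2]
  Insert 4 (step 3): P = [4] / [6] / [8];  Q = [1] / [2] / [3]
  Insert 2 (step 4): P = [2] / [4] / [6] / [8];  Q = [1] / [2] / [3] / [4]
  Insert 5 (step 5): P = [2, 5] / [4] / [6] / [8];  Q = [1, 5] / [2] / [3] / [4]
  Insert 7 (step 6): P = [2, 5, 7] / [4] / [6] / [8];  Q = [1, 5, 6] / [2] / [3] / [4]
  Insert 3 (step 7): P = [2, 3, 7] / [4, 5] / [6] / [8];  Q = [1, 5, 6] / [2, 7] / [3] / [4]
  Insert 9 (step 8): P = [2, 3, 7, 9] / [4, 5] / [6] / [8];  Q = [1, 5, 6, 8] / [2, 7] / [3] / [4]
  Insert 1 (step 9): P = [1, 3, 7, 9] / [2, 5] / [4] / [6] / [8];  Q = [1, 5, 6, 8] / [2, 7] / [3] / [4] / [9]
Final shape: (4, 2, 1, 1, 1).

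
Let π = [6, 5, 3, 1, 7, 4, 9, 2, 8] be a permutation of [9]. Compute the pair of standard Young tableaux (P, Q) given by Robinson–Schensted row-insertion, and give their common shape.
P = [1, 2, 8] / [3, 4, 9] / [5, 7] / [6];  Q = [1, 5, 7] / [2, 6, 9] / [3, 8] / [4];  common shape = (3, 3, 2, 1)

Row-insert the values π_1, π_2, … into P one at a time, bumping the leftmost entry strictly greater than the inserted value down to the next row. The recording tableau Q records, in position (i, j), the step at which that cell was added to P.
  Insert 6 (step 1): P = [6];  Q = [1]
  Insert 5 (step 2): P = [5] / [6];  Q = [1] / [2]
  Insert 3 (step 3): P = [3] / [5] / [6];  Q = [1] / [2] / [3]
  Insert 1 (step 4): P = [1] / [3] / [5] / [6];  Q = [1] / [2] / [3] / [4]
  Insert 7 (step 5): P = [1, 7] / [3] / [5] / [6];  Q = [1, 5] / [2] / [3] / [4]
  Insert 4 (step 6): P = [1, 4] / [3, 7] / [5] / [6];  Q = [1, 5] / [2, 6] / [3] / [4]
  Insert 9 (step 7): P = [1, 4, 9] / [3, 7] / [5] / [6];  Q = [1, 5, 7] / [2, 6] / [3] / [4]
  Insert 2 (step 8): P = [1, 2, 9] / [3, 4] / [5, 7] / [6];  Q = [1, 5, 7] / [2, 6] / [3, 8] / [4]
  Insert 8 (step 9): P = [1, 2, 8] / [3, 4, 9] / [5, 7] / [6];  Q = [1, 5, 7] / [2, 6, 9] / [3, 8] / [4]
Final shape: (3, 3, 2, 1).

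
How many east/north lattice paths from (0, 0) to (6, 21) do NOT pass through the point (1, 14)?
Number of paths = 284130

Total paths from (0, 0) to (6, 21): C(27, 6) = 296010. Paths through (1, 14): (paths (0, 0) → (1, 14)) × (paths (1, 14) → (6, 21)) = C(15, 1) · C(12, 5) = 15 · 792 = 11880. Avoidance count = 296010 − 11880 = 284130.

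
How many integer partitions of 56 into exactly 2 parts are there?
p(56, 2 parts) = 28

Partitions of n into exactly k parts are in bijection with partitions of n − k into at most k parts (subtract 1 from each part). So p(56, exactly 2) = p(54, parts ≤ 2). Computing via the recurrence p(m, j) = p(m, j−1) + p(m−j, j) gives 28.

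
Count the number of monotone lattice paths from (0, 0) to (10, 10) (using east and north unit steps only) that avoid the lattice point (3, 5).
Number of paths = 140404

Total paths from (0, 0) to (10, 10): C(20, 10) = 184756. Paths through (3, 5): (paths (0, 0) → (3, 5)) × (paths (3, 5) → (10, 10)) = C(8, 3) · C(12, 7) = 56 · 792 = 44352. Avoidance count = 184756 − 44352 = 140404.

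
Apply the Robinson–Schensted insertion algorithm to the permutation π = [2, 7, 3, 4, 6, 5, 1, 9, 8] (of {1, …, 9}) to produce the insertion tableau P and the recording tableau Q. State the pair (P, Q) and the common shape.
P = [1, 3, 4, 5, 8] / [2, 9] / [6] / [7];  Q = [1, 2, 4, 5, 8] / [3, 9] / [6] / [7];  common shape = (5, 2, 1, 1)

Row-insert the values π_1, π_2, … into P one at a time, bumping the leftmost entry strictly greater than the inserted value down to the next row. The recording tableau Q records, in position (i, j), the step at which that cell was added to P.
  Insert 2 (step 1): P = [2];  Q = [1]
  Insert 7 (step 2): P = [2, 7];  Q = [1, 2]
  Insert 3 (step 3): P = [2, 3] / [7];  Q = [1, 2] / [3]
  Insert 4 (step 4): P = [2, 3, 4] / [7];  Q = [1, 2, 4] / [3]
  Insert 6 (step 5): P = [2, 3, 4, 6] / [7];  Q = [1, 2, 4, 5] / [3]
  Insert 5 (step 6): P = [2, 3, 4, 5] / [6] / [7];  Q = [1, 2, 4, 5] / [3] / [6]
  Insert 1 (step 7): P = [1, 3, 4, 5] / [2] / [6] / [7];  Q = [1, 2, 4, 5] / [3] / [6] / [7]
  Insert 9 (step 8): P = [1, 3, 4, 5, 9] / [2] / [6] / [7];  Q = [1, 2, 4, 5, 8] / [3] / [6] / [7]
  Insert 8 (step 9): P = [1, 3, 4, 5, 8] / [2, 9] / [6] / [7];  Q = [1, 2, 4, 5, 8] / [3, 9] / [6] / [7]
Final shape: (5, 2, 1, 1).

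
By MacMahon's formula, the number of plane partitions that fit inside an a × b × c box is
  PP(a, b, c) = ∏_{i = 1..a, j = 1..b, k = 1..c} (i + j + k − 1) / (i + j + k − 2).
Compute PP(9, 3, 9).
PP(9, 3, 9) = 1371597504992

Evaluate the triple product over i = 1..9, j = 1..3, k = 1..9. The factors are (2/1) · (3/2) · (4/3) · (5/4) · (6/5) · (7/6) · (8/7) · (9/8) · … (243 factors total). The numerators and denominators telescope so the product is an integer; carrying out the multiplication exactly gives PP(9, 3, 9) = 1371597504992.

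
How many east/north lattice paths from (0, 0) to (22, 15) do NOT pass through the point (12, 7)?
Number of paths = 7159321656

Total paths from (0, 0) to (22, 15): C(37, 22) = 9364199760. Paths through (12, 7): (paths (0, 0) → (12, 7)) × (paths (12, 7) → (22, 15)) = C(19, 12) · C(18, 10) = 50388 · 43758 = 2204878104. Avoidance count = 9364199760 − 2204878104 = 7159321656.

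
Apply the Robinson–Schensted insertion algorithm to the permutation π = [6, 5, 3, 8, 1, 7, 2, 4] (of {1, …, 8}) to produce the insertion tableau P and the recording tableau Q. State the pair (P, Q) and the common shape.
P = [1, 2, 4] / [3, 7] / [5, 8] / [6];  Q = [1, 4, 8] / [2, 6] / [3, 7] / [5];  common shape = (3, 2, 2, 1)

Row-insert the values π_1, π_2, … into P one at a time, bumping the leftmost entry strictly greater than the inserted value down to the next row. The recording tableau Q records, in position (i, j), the step at which that cell was added to P.
  Insert 6 (step 1): P = [6];  Q = [1]
  Insert 5 (step 2): P = [5] / [6];  Q = [1] / [2]
  Insert 3 (step 3): P = [3] / [5] / [6];  Q = [1] / [2] / [3]
  Insert 8 (step 4): P = [3, 8] / [5] / [6];  Q = [1, 4] / [2] / [3]
  Insert 1 (step 5): P = [1, 8] / [3] / [5] / [6];  Q = [1, 4] / [2] / [3] / [5]
  Insert 7 (step 6): P = [1, 7] / [3, 8] / [5] / [6];  Q = [1, 4] / [2, 6] / [3] / [5]
  Insert 2 (step 7): P = [1, 2] / [3, 7] / [5, 8] / [6];  Q = [1, 4] / [2, 6] / [3, 7] / [5]
  Insert 4 (step 8): P = [1, 2, 4] / [3, 7] / [5, 8] / [6];  Q = [1, 4, 8] / [2, 6] / [3, 7] / [5]
Final shape: (3, 2, 2, 1).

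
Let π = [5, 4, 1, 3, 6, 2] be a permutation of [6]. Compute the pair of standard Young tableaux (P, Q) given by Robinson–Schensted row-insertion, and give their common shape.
P = [1, 2, 6] / [3] / [4] / [5];  Q = [1, 4, 5] / [2] / [3] / [6];  common shape = (3, 1, 1, 1)

Row-insert the values π_1, π_2, … into P one at a time, bumping the leftmost entry strictly greater than the inserted value down to the next row. The recording tableau Q records, in position (i, j), the step at which that cell was added to P.
  Insert 5 (step 1): P = [5];  Q = [1]
  Insert 4 (step 2): P = [4] / [5];  Q = [1] / [2]
  Insert 1 (step 3): P = [1] / [4] / [5];  Q = [1] / [2] / [3]
  Insert 3 (step 4): P = [1, 3] / [4] / [5];  Q = [1, 4] / [2] / [3]
  Insert 6 (step 5): P = [1, 3, 6] / [4] / [5];  Q = [1, 4, 5] / [2] / [3]
  Insert 2 (step 6): P = [1, 2, 6] / [3] / [4] / [5];  Q = [1, 4, 5] / [2] / [3] / [6]
Final shape: (3, 1, 1, 1).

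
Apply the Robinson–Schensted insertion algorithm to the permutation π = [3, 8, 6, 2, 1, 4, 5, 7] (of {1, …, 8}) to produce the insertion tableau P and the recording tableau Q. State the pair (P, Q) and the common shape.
P = [1, 4, 5, 7] / [2, 6] / [3] / [8];  Q = [1, 2, 7, 8] / [3, 6] / [4] / [5];  common shape = (4, 2, 1, 1)

Row-insert the values π_1, π_2, … into P one at a time, bumping the leftmost entry strictly greater than the inserted value down to the next row. The recording tableau Q records, in position (i, j), the step at which that cell was added to P.
  Insert 3 (step 1): P = [3];  Q = [1]
  Insert 8 (step 2): P = [3, 8];  Q = [1, 2]
  Insert 6 (step 3): P = [3, 6] / [8];  Q = [1, 2] / [3]
  Insert 2 (step 4): P = [2, 6] / [3] / [8];  Q = [1, 2] / [3] / [4]
  Insert 1 (step 5): P = [1, 6] / [2] / [3] / [8];  Q = [1, 2] / [3] / [4] / [5]
  Insert 4 (step 6): P = [1, 4] / [2, 6] / [3] / [8];  Q = [1, 2] / [3, 6] / [4] / [5]
  Insert 5 (step 7): P = [1, 4, 5] / [2, 6] / [3] / [8];  Q = [1, 2, 7] / [3, 6] / [4] / [5]
  Insert 7 (step 8): P = [1, 4, 5, 7] / [2, 6] / [3] / [8];  Q = [1, 2, 7, 8] / [3, 6] / [4] / [5]
Final shape: (4, 2, 1, 1).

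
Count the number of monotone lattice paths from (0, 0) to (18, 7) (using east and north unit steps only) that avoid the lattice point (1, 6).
Number of paths = 480574

Total paths from (0, 0) to (18, 7): C(25, 18) = 480700. Paths through (1, 6): (paths (0, 0) → (1, 6)) × (paths (1, 6) → (18, 7)) = C(7, 1) · C(18, 17) = 7 · 18 = 126. Avoidance count = 480700 − 126 = 480574.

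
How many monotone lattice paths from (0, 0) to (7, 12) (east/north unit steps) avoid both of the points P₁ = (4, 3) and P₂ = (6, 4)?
Number of paths = 41743

Inclusion–exclusion. Total paths: C(19, 7) = 50388. Through P₁: C(7, 4)·C(12, 3) = 7700. Through P₂: C(10, 6)·C(9, 1) = 1890. Since P₁ is strictly southwest of P₂, a monotone path through both must visit P₁ then P₂; paths through both = C(7, 4)·C(3, 2)·C(9, 1) = 945. Avoid both = 50388 − 7700 − 1890 + 945 = 41743.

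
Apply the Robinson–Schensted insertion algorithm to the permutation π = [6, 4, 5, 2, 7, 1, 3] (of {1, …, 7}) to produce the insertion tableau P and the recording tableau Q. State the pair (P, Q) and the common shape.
P = [1, 3, 7] / [2, 5] / [4] / [6];  Q = [1, 3, 5] / [2, 7] / [4] / [6];  common shape = (3, 2, 1, 1)

Row-insert the values π_1, π_2, … into P one at a time, bumping the leftmost entry strictly greater than the inserted value down to the next row. The recording tableau Q records, in position (i, j), the step at which that cell was added to P.
  Insert 6 (step 1): P = [6];  Q = [1]
  Insert 4 (step 2): P = [4] / [6];  Q = [1] / [2]
  Insert 5 (step 3): P = [4, 5] / [6];  Q = [1, 3] / [2]
  Insert 2 (step 4): P = [2, 5] / [4] / [6];  Q = [1, 3] / [2] / [4]
  Insert 7 (step 5): P = [2, 5, 7] / [4] / [6];  Q = [1, 3, 5] / [2] / [4]
  Insert 1 (step 6): P = [1, 5, 7] / [2] / [4] / [6];  Q = [1, 3, 5] / [2] / [4] / [6]
  Insert 3 (step 7): P = [1, 3, 7] / [2, 5] / [4] / [6];  Q = [1, 3, 5] / [2, 7] / [4] / [6]
Final shape: (3, 2, 1, 1).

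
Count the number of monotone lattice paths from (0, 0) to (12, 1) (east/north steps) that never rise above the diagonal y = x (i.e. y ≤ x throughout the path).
Number of paths = 12

By the reflection principle (André's argument), the number of monotone paths to (12, 1) with n ≤ m that never go above y = x is C(13, 12) − C(13, 13) = 13 − 1 = 12.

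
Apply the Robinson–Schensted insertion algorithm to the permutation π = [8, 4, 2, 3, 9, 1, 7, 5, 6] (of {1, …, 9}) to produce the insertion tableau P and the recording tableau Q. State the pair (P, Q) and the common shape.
P = [1, 3, 5, 6] / [2, 7] / [4, 9] / [8];  Q = [1, 4, 5, 9] / [2, 7] / [3, 8] / [6];  common shape = (4, 2, 2, 1)

Row-insert the values π_1, π_2, … into P one at a time, bumping the leftmost entry strictly greater than the inserted value down to the next row. The recording tableau Q records, in position (i, j), the step at which that cell was added to P.
  Insert 8 (step 1): P = [8];  Q = [1]
  Insert 4 (step 2): P = [4] / [8];  Q = [1] / [2]
  Insert 2 (step 3): P = [2] / [4] / [8];  Q = [1] / [2] / [3]
  Insert 3 (step 4): P = [2, 3] / [4] / [8];  Q = [1, 4] / [2] / [3]
  Insert 9 (step 5): P = [2, 3, 9] / [4] / [8];  Q = [1, 4, 5] / [2] / [3]
  Insert 1 (step 6): P = [1, 3, 9] / [2] / [4] / [8];  Q = [1, 4, 5] / [2] / [3] / [6]
  Insert 7 (step 7): P = [1, 3, 7] / [2, 9] / [4] / [8];  Q = [1, 4, 5] / [2, 7] / [3] / [6]
  Insert 5 (step 8): P = [1, 3, 5] / [2, 7] / [4, 9] / [8];  Q = [1, 4, 5] / [2, 7] / [3, 8] / [6]
  Insert 6 (step 9): P = [1, 3, 5, 6] / [2, 7] / [4, 9] / [8];  Q = [1, 4, 5, 9] / [2, 7] / [3, 8] / [6]
Final shape: (4, 2, 2, 1).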